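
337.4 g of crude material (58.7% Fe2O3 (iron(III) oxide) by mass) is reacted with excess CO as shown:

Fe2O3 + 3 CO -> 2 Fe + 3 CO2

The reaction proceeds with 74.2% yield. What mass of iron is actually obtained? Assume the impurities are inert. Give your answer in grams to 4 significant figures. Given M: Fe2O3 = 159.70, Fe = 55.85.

102.8 g

Pure Fe2O3 available = 337.4 g × 0.587 = 198.05 g.
n(Fe2O3) = 198.05 g / 159.70 g/mol = 1.2402 mol.
From the equation the Fe2O3:Fe mole ratio is 1:2, so n(Fe) = 1.2402 × 2/1 = 2.4803 mol.
Mass of Fe = 2.4803 mol × 55.85 g/mol = 138.53 g.
Actual mass collected = 138.53 g × 0.742 = 102.79 g.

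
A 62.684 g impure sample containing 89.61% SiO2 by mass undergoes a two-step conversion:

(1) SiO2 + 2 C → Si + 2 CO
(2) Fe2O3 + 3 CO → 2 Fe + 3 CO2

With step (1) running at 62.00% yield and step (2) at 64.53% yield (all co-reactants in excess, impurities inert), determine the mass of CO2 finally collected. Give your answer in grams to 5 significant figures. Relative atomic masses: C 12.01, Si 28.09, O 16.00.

32.919 g

Pure SiO2 = 62.684 × 0.8961 = 56.1711 g.
M(SiO2) = 28.09 + 2(16.00) = 60.09 g/mol.
M(CO2) = 12.01 + 2(16.00) = 44.01 g/mol.
n(SiO2) = 56.1711 / 60.09 = 0.934783 mol.
Step 1 (SiO2:CO = 1:2): theoretical n(CO) = 1.86957 mol; at 62.00% yield, n(CO) = 1.15913 mol.
Step 2 (CO:CO2 = 3:3): theoretical n(CO2) = 1.15913 mol, so theoretical mass = 1.15913 × 44.01 = 51.0134 g.
At 64.53% yield, actual mass of CO2 = 51.0134 × 0.6453 = 32.9189 g.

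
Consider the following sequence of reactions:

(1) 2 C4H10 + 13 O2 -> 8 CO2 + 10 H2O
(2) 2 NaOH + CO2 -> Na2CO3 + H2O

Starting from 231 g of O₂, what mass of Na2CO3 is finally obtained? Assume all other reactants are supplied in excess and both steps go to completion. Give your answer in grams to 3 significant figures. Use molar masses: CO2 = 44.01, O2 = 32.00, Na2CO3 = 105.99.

471 g

n(O2) = 231.0 / 32.00 = 7.219 mol.
Step 1 gives a 13:8 ratio of O2 to CO2, so n(CO2) = 4.442 mol.
In step 2 the CO2:Na2CO3 ratio is 1:1, so n(Na2CO3) = 4.442 mol.
Mass of Na2CO3 = 4.442 × 105.99 = 470.8 g.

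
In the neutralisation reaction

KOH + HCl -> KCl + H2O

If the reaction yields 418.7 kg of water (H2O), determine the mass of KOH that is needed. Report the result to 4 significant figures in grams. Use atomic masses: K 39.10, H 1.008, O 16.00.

M(H2O) = 2(1.008) + 16.00 = 18.016 g/mol.
M(KOH) = 39.10 + 16.00 + 1.008 = 56.108 g/mol.
Convert: 418.7 kg = 418700 g.
n(H2O) = 418700 g / 18.016 g/mol = 23240 mol.
From the equation the H2O:KOH mole ratio is 1:1, so n(KOH) = 23240 × 1/1 = 23240 mol.
Mass of KOH = 23240 mol × 56.108 g/mol = 1.3040 × 10^6 g.

1304000 g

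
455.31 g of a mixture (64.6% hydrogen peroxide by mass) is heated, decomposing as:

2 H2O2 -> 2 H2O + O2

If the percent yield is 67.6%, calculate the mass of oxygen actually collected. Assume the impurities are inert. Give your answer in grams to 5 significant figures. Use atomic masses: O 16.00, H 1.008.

Pure H2O2 available = 455.31 g × 0.646 = 294.130 g.
M(H2O2) = 2(1.008) + 2(16.00) = 34.016 g/mol.
M(O2) = 2(16.00) = 32.00 g/mol.
n(H2O2) = 294.130 g / 34.016 g/mol = 8.64682 mol.
From the equation the H2O2:O2 mole ratio is 2:1, so n(O2) = 8.64682 × 1/2 = 4.32341 mol.
Mass of O2 = 4.32341 mol × 32.00 g/mol = 138.349 g.
Actual mass collected = 138.349 g × 0.676 = 93.5240 g.

93.524 g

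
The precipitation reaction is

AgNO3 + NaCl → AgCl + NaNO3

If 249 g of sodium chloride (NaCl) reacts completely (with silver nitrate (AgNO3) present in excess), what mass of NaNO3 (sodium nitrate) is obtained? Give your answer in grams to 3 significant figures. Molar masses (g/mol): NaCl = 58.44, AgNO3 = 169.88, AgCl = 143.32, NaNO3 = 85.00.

362 g

n(NaCl) = 249.0 g / 58.44 g/mol = 4.261 mol.
From the equation the NaCl:NaNO3 mole ratio is 1:1, so n(NaNO3) = 4.261 × 1/1 = 4.261 mol.
Mass of NaNO3 = 4.261 mol × 85.00 g/mol = 362.2 g.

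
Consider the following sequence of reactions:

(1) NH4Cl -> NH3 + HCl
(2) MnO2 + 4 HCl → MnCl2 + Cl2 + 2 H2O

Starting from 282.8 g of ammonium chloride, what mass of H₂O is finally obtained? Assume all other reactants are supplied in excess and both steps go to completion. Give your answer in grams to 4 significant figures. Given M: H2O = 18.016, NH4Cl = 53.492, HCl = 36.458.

47.62 g

n(NH4Cl) = 282.80 / 53.492 = 5.2868 mol.
Step 1 gives a 1:1 ratio of NH4Cl to HCl, so n(HCl) = 5.2868 mol.
In step 2 the HCl:H2O ratio is 4:2, so n(H2O) = 2.6434 mol.
Mass of H2O = 2.6434 × 18.016 = 47.623 g.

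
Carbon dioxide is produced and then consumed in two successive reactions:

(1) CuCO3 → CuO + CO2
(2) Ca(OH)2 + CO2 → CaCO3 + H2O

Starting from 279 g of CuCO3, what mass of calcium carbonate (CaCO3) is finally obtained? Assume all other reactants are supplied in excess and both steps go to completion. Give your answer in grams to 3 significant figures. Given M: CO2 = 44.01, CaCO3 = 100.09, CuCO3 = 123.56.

n(CuCO3) = 279.0 / 123.56 = 2.258 mol.
Step 1 gives a 1:1 ratio of CuCO3 to CO2, so n(CO2) = 2.258 mol.
In step 2 the CO2:CaCO3 ratio is 1:1, so n(CaCO3) = 2.258 mol.
Mass of CaCO3 = 2.258 × 100.09 = 226.0 g.

226 g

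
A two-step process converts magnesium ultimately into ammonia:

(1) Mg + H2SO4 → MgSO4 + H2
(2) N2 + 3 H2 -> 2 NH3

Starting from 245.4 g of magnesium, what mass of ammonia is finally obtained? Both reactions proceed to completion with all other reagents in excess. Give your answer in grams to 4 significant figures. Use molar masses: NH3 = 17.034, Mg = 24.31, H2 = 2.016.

114.6 g

n(Mg) = 245.40 / 24.31 = 10.095 mol.
Step 1 gives a 1:1 ratio of Mg to H2, so n(H2) = 10.095 mol.
In step 2 the H2:NH3 ratio is 3:2, so n(NH3) = 6.7297 mol.
Mass of NH3 = 6.7297 × 17.034 = 114.63 g.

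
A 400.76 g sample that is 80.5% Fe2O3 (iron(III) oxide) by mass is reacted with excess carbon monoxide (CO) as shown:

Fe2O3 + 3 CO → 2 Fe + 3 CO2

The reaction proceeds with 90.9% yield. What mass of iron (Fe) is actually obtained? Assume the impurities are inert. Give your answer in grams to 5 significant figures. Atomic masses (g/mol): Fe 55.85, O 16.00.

205.11 g

Pure Fe2O3 available = 400.76 g × 0.805 = 322.612 g.
M(Fe2O3) = 2(55.85) + 3(16.00) = 159.70 g/mol.
M(Fe) = 55.85 g/mol.
n(Fe2O3) = 322.612 g / 159.70 g/mol = 2.02011 mol.
From the equation the Fe2O3:Fe mole ratio is 1:2, so n(Fe) = 2.02011 × 2/1 = 4.04022 mol.
Mass of Fe = 4.04022 mol × 55.85 g/mol = 225.646 g.
Actual mass collected = 225.646 g × 0.909 = 205.113 g.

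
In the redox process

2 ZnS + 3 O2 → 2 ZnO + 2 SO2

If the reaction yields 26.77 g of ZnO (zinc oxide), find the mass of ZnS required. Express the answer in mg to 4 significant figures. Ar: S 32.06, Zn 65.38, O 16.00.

32050 mg

M(ZnO) = 65.38 + 16.00 = 81.38 g/mol.
M(ZnS) = 65.38 + 32.06 = 97.44 g/mol.
n(ZnO) = 26.770 g / 81.38 g/mol = 0.32895 mol.
From the equation the ZnO:ZnS mole ratio is 2:2, so n(ZnS) = 0.32895 × 2/2 = 0.32895 mol.
Mass of ZnS = 0.32895 mol × 97.44 g/mol = 32.053 g.
Converting to mg: 32.053 g = 32050 mg.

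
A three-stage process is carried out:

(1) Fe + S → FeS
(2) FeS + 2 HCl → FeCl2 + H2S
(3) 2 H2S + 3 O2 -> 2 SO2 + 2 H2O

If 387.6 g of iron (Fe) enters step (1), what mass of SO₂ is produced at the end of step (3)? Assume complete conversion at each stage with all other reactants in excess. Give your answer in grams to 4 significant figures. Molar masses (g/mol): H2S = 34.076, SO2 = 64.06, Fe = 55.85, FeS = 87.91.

444.6 g

n(Fe) = 387.6 / 55.85 = 6.9400 mol.
Reaction (1): Fe→FeS ratio 1:1 ⇒ n(FeS) = 6.9400 mol.
Reaction (2): FeS→H2S ratio 1:1 ⇒ n(H2S) = 6.9400 mol.
Reaction (3): H2S→SO2 ratio 2:2 ⇒ n(SO2) = 6.9400 mol.
Mass of SO2 = 6.9400 × 64.06 = 444.58 g.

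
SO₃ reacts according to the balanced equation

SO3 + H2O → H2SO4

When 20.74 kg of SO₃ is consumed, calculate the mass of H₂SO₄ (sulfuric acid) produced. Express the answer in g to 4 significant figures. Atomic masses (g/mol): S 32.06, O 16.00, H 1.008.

M(SO3) = 32.06 + 3(16.00) = 80.06 g/mol.
M(H2SO4) = 2(1.008) + 32.06 + 4(16.00) = 98.076 g/mol.
Convert: 20.74 kg = 20740 g.
n(SO3) = 20740 g / 80.06 g/mol = 259.06 mol.
From the equation the SO3:H2SO4 mole ratio is 1:1, so n(H2SO4) = 259.06 × 1/1 = 259.06 mol.
Mass of H2SO4 = 259.06 mol × 98.076 g/mol = 25407 g.

25410 g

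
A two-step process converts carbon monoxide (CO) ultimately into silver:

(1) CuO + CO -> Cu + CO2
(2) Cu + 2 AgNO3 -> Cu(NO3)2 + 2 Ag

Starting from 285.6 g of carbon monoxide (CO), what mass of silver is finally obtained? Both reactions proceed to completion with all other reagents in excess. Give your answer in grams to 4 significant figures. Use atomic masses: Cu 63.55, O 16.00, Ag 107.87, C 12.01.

M(CO) = 12.01 + 16.00 = 28.01 g/mol.
M(Ag) = 107.87 g/mol.
n(CO) = 285.60 / 28.01 = 10.196 mol.
Step 1 gives a 1:1 ratio of CO to Cu, so n(Cu) = 10.196 mol.
In step 2 the Cu:Ag ratio is 1:2, so n(Ag) = 20.393 mol.
Mass of Ag = 20.393 × 107.87 = 2199.8 g.

2200 g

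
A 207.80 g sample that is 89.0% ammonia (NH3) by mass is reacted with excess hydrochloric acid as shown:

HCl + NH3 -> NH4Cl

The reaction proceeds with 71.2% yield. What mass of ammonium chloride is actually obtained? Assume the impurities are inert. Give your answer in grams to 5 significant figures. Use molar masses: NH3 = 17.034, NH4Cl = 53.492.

413.51 g

Pure NH3 available = 207.80 g × 0.890 = 184.942 g.
n(NH3) = 184.942 g / 17.034 g/mol = 10.8572 mol.
From the equation the NH3:NH4Cl mole ratio is 1:1, so n(NH4Cl) = 10.8572 × 1/1 = 10.8572 mol.
Mass of NH4Cl = 10.8572 mol × 53.492 g/mol = 580.775 g.
Actual mass collected = 580.775 g × 0.712 = 413.512 g.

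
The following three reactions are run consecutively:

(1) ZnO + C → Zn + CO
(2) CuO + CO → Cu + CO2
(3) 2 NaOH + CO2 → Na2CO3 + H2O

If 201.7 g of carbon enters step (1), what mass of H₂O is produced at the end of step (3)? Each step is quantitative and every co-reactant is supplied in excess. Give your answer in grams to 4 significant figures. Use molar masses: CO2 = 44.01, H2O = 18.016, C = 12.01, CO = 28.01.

302.6 g

n(C) = 201.7 / 12.01 = 16.794 mol.
Reaction (1): C→CO ratio 1:1 ⇒ n(CO) = 16.794 mol.
Reaction (2): CO→CO2 ratio 1:1 ⇒ n(CO2) = 16.794 mol.
Reaction (3): CO2→H2O ratio 1:1 ⇒ n(H2O) = 16.794 mol.
Mass of H2O = 16.794 × 18.016 = 302.57 g.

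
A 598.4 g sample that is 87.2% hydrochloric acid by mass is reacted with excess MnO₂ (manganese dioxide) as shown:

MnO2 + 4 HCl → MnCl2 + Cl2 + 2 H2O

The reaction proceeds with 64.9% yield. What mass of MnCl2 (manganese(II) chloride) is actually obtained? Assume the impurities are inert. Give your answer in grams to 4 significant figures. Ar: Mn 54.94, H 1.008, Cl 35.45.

Pure HCl available = 598.4 g × 0.872 = 521.80 g.
M(HCl) = 1.008 + 35.45 = 36.458 g/mol.
M(MnCl2) = 54.94 + 2(35.45) = 125.84 g/mol.
n(HCl) = 521.80 g / 36.458 g/mol = 14.312 mol.
From the equation the HCl:MnCl2 mole ratio is 4:1, so n(MnCl2) = 14.312 × 1/4 = 3.5781 mol.
Mass of MnCl2 = 3.5781 mol × 125.84 g/mol = 450.27 g.
Actual mass collected = 450.27 g × 0.649 = 292.23 g.

292.2 g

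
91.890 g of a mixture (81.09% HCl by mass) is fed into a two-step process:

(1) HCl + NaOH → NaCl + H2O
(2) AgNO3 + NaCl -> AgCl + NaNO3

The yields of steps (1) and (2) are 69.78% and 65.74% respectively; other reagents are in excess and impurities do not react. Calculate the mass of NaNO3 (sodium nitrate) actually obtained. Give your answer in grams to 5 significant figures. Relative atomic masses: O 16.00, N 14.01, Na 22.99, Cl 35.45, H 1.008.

79.693 g

Pure HCl = 91.890 × 0.8109 = 74.5136 g.
M(HCl) = 1.008 + 35.45 = 36.458 g/mol.
M(NaNO3) = 22.99 + 14.01 + 3(16.00) = 85.00 g/mol.
n(HCl) = 74.5136 / 36.458 = 2.04382 mol.
Step 1 (HCl:NaCl = 1:1): theoretical n(NaCl) = 2.04382 mol; at 69.78% yield, n(NaCl) = 1.42618 mol.
Step 2 (NaCl:NaNO3 = 1:1): theoretical n(NaNO3) = 1.42618 mol, so theoretical mass = 1.42618 × 85.00 = 121.225 g.
At 65.74% yield, actual mass of NaNO3 = 121.225 × 0.6574 = 79.6934 g.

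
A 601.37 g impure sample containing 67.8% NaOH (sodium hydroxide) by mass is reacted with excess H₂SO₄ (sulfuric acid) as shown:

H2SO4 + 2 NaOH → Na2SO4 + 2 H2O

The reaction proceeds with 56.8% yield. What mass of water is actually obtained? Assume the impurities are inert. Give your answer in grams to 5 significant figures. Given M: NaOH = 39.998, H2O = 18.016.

104.31 g

Pure NaOH available = 601.37 g × 0.678 = 407.729 g.
n(NaOH) = 407.729 g / 39.998 g/mol = 10.1937 mol.
From the equation the NaOH:H2O mole ratio is 2:2, so n(H2O) = 10.1937 × 2/2 = 10.1937 mol.
Mass of H2O = 10.1937 mol × 18.016 g/mol = 183.650 g.
Actual mass collected = 183.650 g × 0.568 = 104.313 g.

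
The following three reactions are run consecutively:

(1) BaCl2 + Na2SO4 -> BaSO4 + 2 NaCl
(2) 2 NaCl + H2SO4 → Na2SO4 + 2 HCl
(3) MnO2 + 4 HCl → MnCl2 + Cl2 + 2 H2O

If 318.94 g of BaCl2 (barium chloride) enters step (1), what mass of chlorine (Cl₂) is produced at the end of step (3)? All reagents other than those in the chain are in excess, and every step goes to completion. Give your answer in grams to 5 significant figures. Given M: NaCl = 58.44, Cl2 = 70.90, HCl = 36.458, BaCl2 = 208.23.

54.298 g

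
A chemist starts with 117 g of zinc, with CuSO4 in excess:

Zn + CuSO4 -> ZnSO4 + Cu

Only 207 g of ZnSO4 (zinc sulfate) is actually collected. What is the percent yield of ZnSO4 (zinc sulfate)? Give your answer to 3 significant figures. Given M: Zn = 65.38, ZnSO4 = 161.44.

71.7 %

n(Zn) = 117.0 g / 65.38 g/mol = 1.790 mol.
From the equation the Zn:ZnSO4 mole ratio is 1:1, so n(ZnSO4) = 1.790 × 1/1 = 1.790 mol.
Mass of ZnSO4 = 1.790 mol × 161.44 g/mol = 288.9 g.
This is the theoretical yield. Percent yield = 207 g / 288.9 g × 100% = 71.65%.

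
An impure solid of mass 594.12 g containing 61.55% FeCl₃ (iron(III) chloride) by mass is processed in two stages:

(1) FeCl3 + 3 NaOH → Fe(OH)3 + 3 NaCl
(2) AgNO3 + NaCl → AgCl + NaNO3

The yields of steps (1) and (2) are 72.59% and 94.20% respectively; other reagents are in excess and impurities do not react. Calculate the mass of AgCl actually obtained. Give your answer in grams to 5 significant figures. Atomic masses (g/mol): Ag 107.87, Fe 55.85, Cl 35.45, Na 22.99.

Pure FeCl3 = 594.12 × 0.6155 = 365.681 g.
M(FeCl3) = 55.85 + 3(35.45) = 162.20 g/mol.
M(AgCl) = 107.87 + 35.45 = 143.32 g/mol.
n(FeCl3) = 365.681 / 162.20 = 2.25451 mol.
Step 1 (FeCl3:NaCl = 1:3): theoretical n(NaCl) = 6.76352 mol; at 72.59% yield, n(NaCl) = 4.90964 mol.
Step 2 (NaCl:AgCl = 1:1): theoretical n(AgCl) = 4.90964 mol, so theoretical mass = 4.90964 × 143.32 = 703.649 g.
At 94.20% yield, actual mass of AgCl = 703.649 × 0.9420 = 662.838 g.

662.84 g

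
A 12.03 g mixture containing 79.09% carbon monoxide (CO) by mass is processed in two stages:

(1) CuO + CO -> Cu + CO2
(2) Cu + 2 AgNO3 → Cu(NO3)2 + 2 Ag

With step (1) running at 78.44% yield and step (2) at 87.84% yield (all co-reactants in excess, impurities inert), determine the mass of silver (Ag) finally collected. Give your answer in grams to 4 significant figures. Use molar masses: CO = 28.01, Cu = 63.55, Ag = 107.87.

Pure CO = 12.03 × 0.7909 = 9.5145 g.
n(CO) = 9.5145 / 28.01 = 0.33968 mol.
Step 1 (CO:Cu = 1:1): theoretical n(Cu) = 0.33968 mol; at 78.44% yield, n(Cu) = 0.26645 mol.
Step 2 (Cu:Ag = 1:2): theoretical n(Ag) = 0.53290 mol, so theoretical mass = 0.53290 × 107.87 = 57.483 g.
At 87.84% yield, actual mass of Ag = 57.483 × 0.8784 = 50.493 g.

50.49 g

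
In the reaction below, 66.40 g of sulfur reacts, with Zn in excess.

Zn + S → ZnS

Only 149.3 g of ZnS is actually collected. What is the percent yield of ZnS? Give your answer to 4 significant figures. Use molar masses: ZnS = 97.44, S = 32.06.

73.98 %

n(S) = 66.400 g / 32.06 g/mol = 2.0711 mol.
From the equation the S:ZnS mole ratio is 1:1, so n(ZnS) = 2.0711 × 1/1 = 2.0711 mol.
Mass of ZnS = 2.0711 mol × 97.44 g/mol = 201.81 g.
This is the theoretical yield. Percent yield = 149.3 g / 201.81 g × 100% = 73.981%.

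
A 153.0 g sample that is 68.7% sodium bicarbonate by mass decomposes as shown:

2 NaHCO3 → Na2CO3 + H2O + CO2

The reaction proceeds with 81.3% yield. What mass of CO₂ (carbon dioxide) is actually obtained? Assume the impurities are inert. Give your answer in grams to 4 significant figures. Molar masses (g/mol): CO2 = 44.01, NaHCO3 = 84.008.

22.38 g

Pure NaHCO3 available = 153.0 g × 0.687 = 105.11 g.
n(NaHCO3) = 105.11 g / 84.008 g/mol = 1.2512 mol.
From the equation the NaHCO3:CO2 mole ratio is 2:1, so n(CO2) = 1.2512 × 1/2 = 0.62560 mol.
Mass of CO2 = 0.62560 mol × 44.01 g/mol = 27.533 g.
Actual mass collected = 27.533 g × 0.813 = 22.384 g.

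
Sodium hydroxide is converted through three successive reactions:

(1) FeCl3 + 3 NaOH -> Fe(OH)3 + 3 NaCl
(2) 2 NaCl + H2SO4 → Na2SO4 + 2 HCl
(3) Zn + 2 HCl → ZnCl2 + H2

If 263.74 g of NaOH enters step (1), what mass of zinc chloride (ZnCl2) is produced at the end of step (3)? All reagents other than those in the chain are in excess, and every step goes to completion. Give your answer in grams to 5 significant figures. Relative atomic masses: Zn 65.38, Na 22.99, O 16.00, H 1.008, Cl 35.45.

M(NaOH) = 22.99 + 16.00 + 1.008 = 39.998 g/mol.
M(ZnCl2) = 65.38 + 2(35.45) = 136.28 g/mol.
n(NaOH) = 263.74 / 39.998 = 6.59383 mol.
Reaction (1): NaOH→NaCl ratio 3:3 ⇒ n(NaCl) = 6.59383 mol.
Reaction (2): NaCl→HCl ratio 2:2 ⇒ n(HCl) = 6.59383 mol.
Reaction (3): HCl→ZnCl2 ratio 2:1 ⇒ n(ZnCl2) = 3.29691 mol.
Mass of ZnCl2 = 3.29691 × 136.28 = 449.304 g.

449.30 g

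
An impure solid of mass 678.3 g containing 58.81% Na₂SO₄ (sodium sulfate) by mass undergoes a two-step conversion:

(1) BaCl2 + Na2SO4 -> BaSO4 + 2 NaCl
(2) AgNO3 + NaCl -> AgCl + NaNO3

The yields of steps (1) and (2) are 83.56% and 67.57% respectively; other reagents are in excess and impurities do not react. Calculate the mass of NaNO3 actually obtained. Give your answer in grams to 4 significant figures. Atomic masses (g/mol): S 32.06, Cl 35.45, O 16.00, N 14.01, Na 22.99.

269.6 g

Pure Na2SO4 = 678.3 × 0.5881 = 398.91 g.
M(Na2SO4) = 2(22.99) + 32.06 + 4(16.00) = 142.04 g/mol.
M(NaNO3) = 22.99 + 14.01 + 3(16.00) = 85.00 g/mol.
n(Na2SO4) = 398.91 / 142.04 = 2.8084 mol.
Step 1 (Na2SO4:NaCl = 1:2): theoretical n(NaCl) = 5.6168 mol; at 83.56% yield, n(NaCl) = 4.6934 mol.
Step 2 (NaCl:NaNO3 = 1:1): theoretical n(NaNO3) = 4.6934 mol, so theoretical mass = 4.6934 × 85.00 = 398.94 g.
At 67.57% yield, actual mass of NaNO3 = 398.94 × 0.6757 = 269.57 g.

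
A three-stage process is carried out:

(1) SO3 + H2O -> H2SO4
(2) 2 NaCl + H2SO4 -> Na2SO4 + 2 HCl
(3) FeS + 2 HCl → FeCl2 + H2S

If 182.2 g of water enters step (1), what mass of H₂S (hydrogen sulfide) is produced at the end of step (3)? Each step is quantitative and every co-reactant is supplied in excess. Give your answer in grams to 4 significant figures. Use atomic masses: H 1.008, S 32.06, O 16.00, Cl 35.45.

344.6 g

M(H2O) = 2(1.008) + 16.00 = 18.016 g/mol.
M(H2S) = 2(1.008) + 32.06 = 34.076 g/mol.
n(H2O) = 182.2 / 18.016 = 10.113 mol.
Reaction (1): H2O→H2SO4 ratio 1:1 ⇒ n(H2SO4) = 10.113 mol.
Reaction (2): H2SO4→HCl ratio 1:2 ⇒ n(HCl) = 20.226 mol.
Reaction (3): HCl→H2S ratio 2:1 ⇒ n(H2S) = 10.113 mol.
Mass of H2S = 10.113 × 34.076 = 344.62 g.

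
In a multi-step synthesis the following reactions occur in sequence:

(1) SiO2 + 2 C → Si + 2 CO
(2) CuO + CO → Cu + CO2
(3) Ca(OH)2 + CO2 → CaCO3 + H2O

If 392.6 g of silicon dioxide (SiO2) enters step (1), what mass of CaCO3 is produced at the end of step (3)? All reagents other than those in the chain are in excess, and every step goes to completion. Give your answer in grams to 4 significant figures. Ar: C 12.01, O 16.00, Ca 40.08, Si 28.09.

1308 g

M(SiO2) = 28.09 + 2(16.00) = 60.09 g/mol.
M(CaCO3) = 40.08 + 12.01 + 3(16.00) = 100.09 g/mol.
n(SiO2) = 392.6 / 60.09 = 6.5335 mol.
Reaction (1): SiO2→CO ratio 1:2 ⇒ n(CO) = 13.067 mol.
Reaction (2): CO→CO2 ratio 1:1 ⇒ n(CO2) = 13.067 mol.
Reaction (3): CO2→CaCO3 ratio 1:1 ⇒ n(CaCO3) = 13.067 mol.
Mass of CaCO3 = 13.067 × 100.09 = 1307.9 g.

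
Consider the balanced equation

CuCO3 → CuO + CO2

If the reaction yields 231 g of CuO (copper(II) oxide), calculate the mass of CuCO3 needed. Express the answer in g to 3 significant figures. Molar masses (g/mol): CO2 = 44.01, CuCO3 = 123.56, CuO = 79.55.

n(CuO) = 231.0 g / 79.55 g/mol = 2.904 mol.
From the equation the CuO:CuCO3 mole ratio is 1:1, so n(CuCO3) = 2.904 × 1/1 = 2.904 mol.
Mass of CuCO3 = 2.904 mol × 123.56 g/mol = 358.8 g.

359 g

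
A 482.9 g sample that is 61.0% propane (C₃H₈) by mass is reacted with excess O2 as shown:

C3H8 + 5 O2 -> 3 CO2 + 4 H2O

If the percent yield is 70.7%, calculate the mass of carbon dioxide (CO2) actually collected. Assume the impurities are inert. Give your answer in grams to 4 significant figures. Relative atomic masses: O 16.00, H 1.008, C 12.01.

Pure C3H8 available = 482.9 g × 0.610 = 294.57 g.
M(C3H8) = 3(12.01) + 8(1.008) = 44.094 g/mol.
M(CO2) = 12.01 + 2(16.00) = 44.01 g/mol.
n(C3H8) = 294.57 g / 44.094 g/mol = 6.6805 mol.
From the equation the C3H8:CO2 mole ratio is 1:3, so n(CO2) = 6.6805 × 3/1 = 20.041 mol.
Mass of CO2 = 20.041 mol × 44.01 g/mol = 882.02 g.
Actual mass collected = 882.02 g × 0.707 = 623.59 g.

623.6 g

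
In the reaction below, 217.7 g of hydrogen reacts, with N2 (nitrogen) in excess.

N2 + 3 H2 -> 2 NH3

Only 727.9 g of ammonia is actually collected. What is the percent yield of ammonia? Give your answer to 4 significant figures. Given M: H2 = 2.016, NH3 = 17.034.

59.36 %

n(H2) = 217.70 g / 2.016 g/mol = 107.99 mol.
From the equation the H2:NH3 mole ratio is 3:2, so n(NH3) = 107.99 × 2/3 = 71.991 mol.
Mass of NH3 = 71.991 mol × 17.034 g/mol = 1226.3 g.
This is the theoretical yield. Percent yield = 727.9 g / 1226.3 g × 100% = 59.358%.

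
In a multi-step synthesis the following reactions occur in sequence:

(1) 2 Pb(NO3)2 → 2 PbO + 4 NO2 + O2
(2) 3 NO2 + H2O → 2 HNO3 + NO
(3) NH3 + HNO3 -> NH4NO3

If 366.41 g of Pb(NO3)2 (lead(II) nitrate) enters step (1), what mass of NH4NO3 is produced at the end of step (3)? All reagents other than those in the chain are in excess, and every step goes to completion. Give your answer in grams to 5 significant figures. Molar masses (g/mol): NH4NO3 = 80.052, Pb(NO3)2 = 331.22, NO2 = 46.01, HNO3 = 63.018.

118.08 g

n(Pb(NO3)2) = 366.41 / 331.22 = 1.10624 mol.
Reaction (1): Pb(NO3)2→NO2 ratio 2:4 ⇒ n(NO2) = 2.21249 mol.
Reaction (2): NO2→HNO3 ratio 3:2 ⇒ n(HNO3) = 1.47499 mol.
Reaction (3): HNO3→NH4NO3 ratio 1:1 ⇒ n(NH4NO3) = 1.47499 mol.
Mass of NH4NO3 = 1.47499 × 80.052 = 118.076 g.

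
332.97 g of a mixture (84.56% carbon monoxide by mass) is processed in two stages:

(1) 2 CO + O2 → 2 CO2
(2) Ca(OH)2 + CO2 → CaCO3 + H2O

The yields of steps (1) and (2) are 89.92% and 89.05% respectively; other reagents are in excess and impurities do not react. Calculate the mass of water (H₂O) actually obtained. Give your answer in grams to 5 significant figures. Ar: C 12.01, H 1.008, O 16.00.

145.01 g

Pure CO = 332.97 × 0.8456 = 281.559 g.
M(CO) = 12.01 + 16.00 = 28.01 g/mol.
M(H2O) = 2(1.008) + 16.00 = 18.016 g/mol.
n(CO) = 281.559 / 28.01 = 10.0521 mol.
Step 1 (CO:CO2 = 2:2): theoretical n(CO2) = 10.0521 mol; at 89.92% yield, n(CO2) = 9.03885 mol.
Step 2 (CO2:H2O = 1:1): theoretical n(H2O) = 9.03885 mol, so theoretical mass = 9.03885 × 18.016 = 162.844 g.
At 89.05% yield, actual mass of H2O = 162.844 × 0.8905 = 145.013 g.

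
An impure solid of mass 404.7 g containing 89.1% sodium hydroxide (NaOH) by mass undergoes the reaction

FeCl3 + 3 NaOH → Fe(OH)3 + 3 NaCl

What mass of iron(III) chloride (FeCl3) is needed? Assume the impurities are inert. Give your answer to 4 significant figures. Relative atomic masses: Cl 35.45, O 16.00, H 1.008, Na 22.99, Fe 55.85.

487.4 g

Mass of pure NaOH = 404.7 g × 0.891 = 360.59 g.
M(NaOH) = 22.99 + 16.00 + 1.008 = 39.998 g/mol.
M(FeCl3) = 55.85 + 3(35.45) = 162.20 g/mol.
n(NaOH) = 360.59 g / 39.998 g/mol = 9.0151 mol.
From the equation the NaOH:FeCl3 mole ratio is 3:1, so n(FeCl3) = 9.0151 × 1/3 = 3.0050 mol.
Mass of FeCl3 = 3.0050 mol × 162.20 g/mol = 487.42 g.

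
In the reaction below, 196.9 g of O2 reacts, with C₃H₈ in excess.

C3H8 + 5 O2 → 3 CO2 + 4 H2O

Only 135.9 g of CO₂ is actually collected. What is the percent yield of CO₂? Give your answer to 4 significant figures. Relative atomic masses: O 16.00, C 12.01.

M(O2) = 2(16.00) = 32.00 g/mol.
M(CO2) = 12.01 + 2(16.00) = 44.01 g/mol.
n(O2) = 196.90 g / 32.00 g/mol = 6.1531 mol.
From the equation the O2:CO2 mole ratio is 5:3, so n(CO2) = 6.1531 × 3/5 = 3.6919 mol.
Mass of CO2 = 3.6919 mol × 44.01 g/mol = 162.48 g.
This is the theoretical yield. Percent yield = 135.9 g / 162.48 g × 100% = 83.641%.

83.64 %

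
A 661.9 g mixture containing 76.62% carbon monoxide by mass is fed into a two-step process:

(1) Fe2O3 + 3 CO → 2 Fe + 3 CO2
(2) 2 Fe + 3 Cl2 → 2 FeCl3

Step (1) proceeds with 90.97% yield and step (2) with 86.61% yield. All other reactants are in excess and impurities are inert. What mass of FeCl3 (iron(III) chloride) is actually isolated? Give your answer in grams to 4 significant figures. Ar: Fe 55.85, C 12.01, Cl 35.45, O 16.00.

Pure CO = 661.9 × 0.7662 = 507.15 g.
M(CO) = 12.01 + 16.00 = 28.01 g/mol.
M(FeCl3) = 55.85 + 3(35.45) = 162.20 g/mol.
n(CO) = 507.15 / 28.01 = 18.106 mol.
Step 1 (CO:Fe = 3:2): theoretical n(Fe) = 12.071 mol; at 90.97% yield, n(Fe) = 10.981 mol.
Step 2 (Fe:FeCl3 = 2:2): theoretical n(FeCl3) = 10.981 mol, so theoretical mass = 10.981 × 162.20 = 1781.1 g.
At 86.61% yield, actual mass of FeCl3 = 1781.1 × 0.8661 = 1542.6 g.

1543 g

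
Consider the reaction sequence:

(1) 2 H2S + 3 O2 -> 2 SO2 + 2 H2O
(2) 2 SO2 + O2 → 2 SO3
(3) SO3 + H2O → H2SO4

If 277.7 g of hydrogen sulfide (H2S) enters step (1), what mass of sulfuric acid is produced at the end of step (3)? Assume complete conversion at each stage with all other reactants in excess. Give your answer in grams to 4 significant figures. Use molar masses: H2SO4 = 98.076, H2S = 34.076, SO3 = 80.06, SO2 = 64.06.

n(H2S) = 277.7 / 34.076 = 8.1494 mol.
Reaction (1): H2S→SO2 ratio 2:2 ⇒ n(SO2) = 8.1494 mol.
Reaction (2): SO2→SO3 ratio 2:2 ⇒ n(SO3) = 8.1494 mol.
Reaction (3): SO3→H2SO4 ratio 1:1 ⇒ n(H2SO4) = 8.1494 mol.
Mass of H2SO4 = 8.1494 × 98.076 = 799.26 g.

799.3 g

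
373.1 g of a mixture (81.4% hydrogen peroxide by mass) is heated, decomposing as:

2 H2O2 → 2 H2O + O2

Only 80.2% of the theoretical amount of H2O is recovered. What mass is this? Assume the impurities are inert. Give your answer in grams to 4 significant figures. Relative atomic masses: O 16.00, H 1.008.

Pure H2O2 available = 373.1 g × 0.814 = 303.70 g.
M(H2O2) = 2(1.008) + 2(16.00) = 34.016 g/mol.
M(H2O) = 2(1.008) + 16.00 = 18.016 g/mol.
n(H2O2) = 303.70 g / 34.016 g/mol = 8.9283 mol.
From the equation the H2O2:H2O mole ratio is 2:2, so n(H2O) = 8.9283 × 2/2 = 8.9283 mol.
Mass of H2O = 8.9283 mol × 18.016 g/mol = 160.85 g.
Actual mass collected = 160.85 g × 0.802 = 129.00 g.

129.0 g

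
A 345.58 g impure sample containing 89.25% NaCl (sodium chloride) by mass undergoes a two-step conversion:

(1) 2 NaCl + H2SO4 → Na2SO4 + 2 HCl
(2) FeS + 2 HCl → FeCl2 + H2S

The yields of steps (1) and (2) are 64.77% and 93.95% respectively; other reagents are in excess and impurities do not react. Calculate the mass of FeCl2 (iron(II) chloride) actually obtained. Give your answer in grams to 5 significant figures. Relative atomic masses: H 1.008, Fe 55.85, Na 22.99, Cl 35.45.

Pure NaCl = 345.58 × 0.8925 = 308.430 g.
M(NaCl) = 22.99 + 35.45 = 58.44 g/mol.
M(FeCl2) = 55.85 + 2(35.45) = 126.75 g/mol.
n(NaCl) = 308.430 / 58.44 = 5.27772 mol.
Step 1 (NaCl:HCl = 2:2): theoretical n(HCl) = 5.27772 mol; at 64.77% yield, n(HCl) = 3.41838 mol.
Step 2 (HCl:FeCl2 = 2:1): theoretical n(FeCl2) = 1.70919 mol, so theoretical mass = 1.70919 × 126.75 = 216.640 g.
At 93.95% yield, actual mass of FeCl2 = 216.640 × 0.9395 = 203.533 g.

203.53 g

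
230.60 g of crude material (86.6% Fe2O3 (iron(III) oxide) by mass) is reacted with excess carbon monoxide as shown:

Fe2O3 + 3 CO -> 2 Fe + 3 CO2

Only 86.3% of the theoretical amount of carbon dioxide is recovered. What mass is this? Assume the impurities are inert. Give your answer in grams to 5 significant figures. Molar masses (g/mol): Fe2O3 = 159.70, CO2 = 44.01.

Pure Fe2O3 available = 230.60 g × 0.866 = 199.700 g.
n(Fe2O3) = 199.700 g / 159.70 g/mol = 1.25047 mol.
From the equation the Fe2O3:CO2 mole ratio is 1:3, so n(CO2) = 1.25047 × 3/1 = 3.75140 mol.
Mass of CO2 = 3.75140 mol × 44.01 g/mol = 165.099 g.
Actual mass collected = 165.099 g × 0.863 = 142.481 g.

142.48 g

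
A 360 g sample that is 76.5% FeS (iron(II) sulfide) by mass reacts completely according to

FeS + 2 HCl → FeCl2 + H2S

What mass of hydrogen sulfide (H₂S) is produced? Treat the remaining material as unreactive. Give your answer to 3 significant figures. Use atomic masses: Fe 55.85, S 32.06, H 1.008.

Mass of pure FeS = 360 g × 0.765 = 275.4 g.
M(FeS) = 55.85 + 32.06 = 87.91 g/mol.
M(H2S) = 2(1.008) + 32.06 = 34.076 g/mol.
n(FeS) = 275.4 g / 87.91 g/mol = 3.133 mol.
From the equation the FeS:H2S mole ratio is 1:1, so n(H2S) = 3.133 × 1/1 = 3.133 mol.
Mass of H2S = 3.133 mol × 34.076 g/mol = 106.8 g.

107 g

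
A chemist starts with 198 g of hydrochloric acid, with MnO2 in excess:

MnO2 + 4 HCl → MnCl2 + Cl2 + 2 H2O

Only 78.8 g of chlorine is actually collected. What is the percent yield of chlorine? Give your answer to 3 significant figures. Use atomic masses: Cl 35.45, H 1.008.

81.9 %

M(HCl) = 1.008 + 35.45 = 36.458 g/mol.
M(Cl2) = 2(35.45) = 70.90 g/mol.
n(HCl) = 198.0 g / 36.458 g/mol = 5.431 mol.
From the equation the HCl:Cl2 mole ratio is 4:1, so n(Cl2) = 5.431 × 1/4 = 1.358 mol.
Mass of Cl2 = 1.358 mol × 70.90 g/mol = 96.26 g.
This is the theoretical yield. Percent yield = 78.8 g / 96.26 g × 100% = 81.86%.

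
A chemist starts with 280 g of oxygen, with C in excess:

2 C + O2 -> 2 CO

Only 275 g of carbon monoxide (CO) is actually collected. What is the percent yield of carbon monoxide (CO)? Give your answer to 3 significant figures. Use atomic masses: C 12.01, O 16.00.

M(O2) = 2(16.00) = 32.00 g/mol.
M(CO) = 12.01 + 16.00 = 28.01 g/mol.
n(O2) = 280.0 g / 32.00 g/mol = 8.750 mol.
From the equation the O2:CO mole ratio is 1:2, so n(CO) = 8.750 × 2/1 = 17.50 mol.
Mass of CO = 17.50 mol × 28.01 g/mol = 490.2 g.
This is the theoretical yield. Percent yield = 275 g / 490.2 g × 100% = 56.10%.

56.1 %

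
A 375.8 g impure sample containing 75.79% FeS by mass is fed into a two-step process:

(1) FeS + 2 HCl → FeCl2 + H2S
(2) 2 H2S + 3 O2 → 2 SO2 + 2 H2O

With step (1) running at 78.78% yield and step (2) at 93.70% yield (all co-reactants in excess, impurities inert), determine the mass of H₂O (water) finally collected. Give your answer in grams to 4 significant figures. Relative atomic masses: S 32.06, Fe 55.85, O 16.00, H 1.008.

43.09 g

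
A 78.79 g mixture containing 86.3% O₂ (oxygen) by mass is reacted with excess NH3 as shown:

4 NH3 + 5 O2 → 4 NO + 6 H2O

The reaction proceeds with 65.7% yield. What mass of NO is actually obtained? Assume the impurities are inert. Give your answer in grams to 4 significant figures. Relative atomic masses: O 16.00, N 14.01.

Pure O2 available = 78.79 g × 0.863 = 67.996 g.
M(O2) = 2(16.00) = 32.00 g/mol.
M(NO) = 14.01 + 16.00 = 30.01 g/mol.
n(O2) = 67.996 g / 32.00 g/mol = 2.1249 mol.
From the equation the O2:NO mole ratio is 5:4, so n(NO) = 2.1249 × 4/5 = 1.6999 mol.
Mass of NO = 1.6999 mol × 30.01 g/mol = 51.014 g.
Actual mass collected = 51.014 g × 0.657 = 33.516 g.

33.52 g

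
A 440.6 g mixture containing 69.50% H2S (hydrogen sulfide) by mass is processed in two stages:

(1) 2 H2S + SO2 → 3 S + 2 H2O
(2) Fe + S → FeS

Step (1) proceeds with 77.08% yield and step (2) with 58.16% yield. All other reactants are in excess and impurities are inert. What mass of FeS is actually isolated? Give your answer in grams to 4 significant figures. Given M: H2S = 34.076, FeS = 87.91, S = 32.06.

531.2 g

Pure H2S = 440.6 × 0.6950 = 306.22 g.
n(H2S) = 306.22 / 34.076 = 8.9863 mol.
Step 1 (H2S:S = 2:3): theoretical n(S) = 13.479 mol; at 77.08% yield, n(S) = 10.390 mol.
Step 2 (S:FeS = 1:1): theoretical n(FeS) = 10.390 mol, so theoretical mass = 10.390 × 87.91 = 913.38 g.
At 58.16% yield, actual mass of FeS = 913.38 × 0.5816 = 531.22 g.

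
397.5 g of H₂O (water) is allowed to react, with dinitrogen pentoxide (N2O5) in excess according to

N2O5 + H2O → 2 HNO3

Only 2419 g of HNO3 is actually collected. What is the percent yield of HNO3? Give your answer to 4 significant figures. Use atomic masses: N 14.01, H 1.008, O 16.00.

86.99 %

M(H2O) = 2(1.008) + 16.00 = 18.016 g/mol.
M(HNO3) = 1.008 + 14.01 + 3(16.00) = 63.018 g/mol.
n(H2O) = 397.50 g / 18.016 g/mol = 22.064 mol.
From the equation the H2O:HNO3 mole ratio is 1:2, so n(HNO3) = 22.064 × 2/1 = 44.127 mol.
Mass of HNO3 = 44.127 mol × 63.018 g/mol = 2780.8 g.
This is the theoretical yield. Percent yield = 2419 g / 2780.8 g × 100% = 86.989%.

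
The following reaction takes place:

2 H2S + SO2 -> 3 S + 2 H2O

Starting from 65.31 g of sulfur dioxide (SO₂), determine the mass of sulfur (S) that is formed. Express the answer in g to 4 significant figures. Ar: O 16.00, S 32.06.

M(SO2) = 32.06 + 2(16.00) = 64.06 g/mol.
M(S) = 32.06 g/mol.
n(SO2) = 65.310 g / 64.06 g/mol = 1.0195 mol.
From the equation the SO2:S mole ratio is 1:3, so n(S) = 1.0195 × 3/1 = 3.0585 mol.
Mass of S = 3.0585 mol × 32.06 g/mol = 98.057 g.

98.06 g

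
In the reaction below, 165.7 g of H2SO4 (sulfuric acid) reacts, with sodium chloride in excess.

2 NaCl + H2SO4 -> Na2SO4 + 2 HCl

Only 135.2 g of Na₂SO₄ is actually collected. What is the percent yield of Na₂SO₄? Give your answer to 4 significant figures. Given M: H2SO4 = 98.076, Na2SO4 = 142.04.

56.34 %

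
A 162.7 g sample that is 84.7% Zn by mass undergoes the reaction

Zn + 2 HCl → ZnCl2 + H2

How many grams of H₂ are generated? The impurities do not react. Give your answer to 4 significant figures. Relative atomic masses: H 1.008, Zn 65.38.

4.249 g

Mass of pure Zn = 162.7 g × 0.847 = 137.81 g.
M(Zn) = 65.38 g/mol.
M(H2) = 2(1.008) = 2.016 g/mol.
n(Zn) = 137.81 g / 65.38 g/mol = 2.1078 mol.
From the equation the Zn:H2 mole ratio is 1:1, so n(H2) = 2.1078 × 1/1 = 2.1078 mol.
Mass of H2 = 2.1078 mol × 2.016 g/mol = 4.2493 g.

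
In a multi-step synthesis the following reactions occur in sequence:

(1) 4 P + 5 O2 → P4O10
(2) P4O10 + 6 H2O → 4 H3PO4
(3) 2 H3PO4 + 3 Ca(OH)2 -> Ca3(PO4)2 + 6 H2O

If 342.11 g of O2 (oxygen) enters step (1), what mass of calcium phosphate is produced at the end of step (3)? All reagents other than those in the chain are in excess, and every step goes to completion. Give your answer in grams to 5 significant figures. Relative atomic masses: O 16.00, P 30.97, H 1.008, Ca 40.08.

M(O2) = 2(16.00) = 32.00 g/mol.
M(Ca3(PO4)2) = 3(40.08) + 2(30.97) + 8(16.00) = 310.18 g/mol.
n(O2) = 342.11 / 32.00 = 10.6909 mol.
Reaction (1): O2→P4O10 ratio 5:1 ⇒ n(P4O10) = 2.13819 mol.
Reaction (2): P4O10→H3PO4 ratio 1:4 ⇒ n(H3PO4) = 8.55275 mol.
Reaction (3): H3PO4→Ca3(PO4)2 ratio 2:1 ⇒ n(Ca3(PO4)2) = 4.27637 mol.
Mass of Ca3(PO4)2 = 4.27637 × 310.18 = 1326.45 g.

1326.4 g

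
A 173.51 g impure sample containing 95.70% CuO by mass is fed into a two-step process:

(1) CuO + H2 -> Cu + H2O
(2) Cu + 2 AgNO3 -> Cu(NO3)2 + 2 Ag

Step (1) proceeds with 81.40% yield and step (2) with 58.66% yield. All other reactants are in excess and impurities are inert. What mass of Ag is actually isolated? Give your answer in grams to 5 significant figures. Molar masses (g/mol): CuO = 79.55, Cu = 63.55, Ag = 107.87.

215.03 g

Pure CuO = 173.51 × 0.9570 = 166.049 g.
n(CuO) = 166.049 / 79.55 = 2.08735 mol.
Step 1 (CuO:Cu = 1:1): theoretical n(Cu) = 2.08735 mol; at 81.40% yield, n(Cu) = 1.69911 mol.
Step 2 (Cu:Ag = 1:2): theoretical n(Ag) = 3.39821 mol, so theoretical mass = 3.39821 × 107.87 = 366.565 g.
At 58.66% yield, actual mass of Ag = 366.565 × 0.5866 = 215.027 g.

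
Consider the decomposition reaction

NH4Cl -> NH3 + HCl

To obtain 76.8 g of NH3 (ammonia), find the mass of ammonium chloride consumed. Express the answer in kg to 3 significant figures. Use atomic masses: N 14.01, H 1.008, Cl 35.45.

0.241 kg

M(NH3) = 14.01 + 3(1.008) = 17.034 g/mol.
M(NH4Cl) = 14.01 + 4(1.008) + 35.45 = 53.492 g/mol.
n(NH3) = 76.80 g / 17.034 g/mol = 4.509 mol.
From the equation the NH3:NH4Cl mole ratio is 1:1, so n(NH4Cl) = 4.509 × 1/1 = 4.509 mol.
Mass of NH4Cl = 4.509 mol × 53.492 g/mol = 241.2 g.
Converting to kg: 241.2 g = 0.241 kg.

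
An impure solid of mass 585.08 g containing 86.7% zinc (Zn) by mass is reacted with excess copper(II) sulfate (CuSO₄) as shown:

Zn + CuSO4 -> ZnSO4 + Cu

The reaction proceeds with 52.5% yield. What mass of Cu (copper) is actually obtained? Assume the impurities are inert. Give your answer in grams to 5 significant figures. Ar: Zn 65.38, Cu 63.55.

258.86 g

Pure Zn available = 585.08 g × 0.867 = 507.264 g.
M(Zn) = 65.38 g/mol.
M(Cu) = 63.55 g/mol.
n(Zn) = 507.264 g / 65.38 g/mol = 7.75871 mol.
From the equation the Zn:Cu mole ratio is 1:1, so n(Cu) = 7.75871 × 1/1 = 7.75871 mol.
Mass of Cu = 7.75871 mol × 63.55 g/mol = 493.066 g.
Actual mass collected = 493.066 g × 0.525 = 258.860 g.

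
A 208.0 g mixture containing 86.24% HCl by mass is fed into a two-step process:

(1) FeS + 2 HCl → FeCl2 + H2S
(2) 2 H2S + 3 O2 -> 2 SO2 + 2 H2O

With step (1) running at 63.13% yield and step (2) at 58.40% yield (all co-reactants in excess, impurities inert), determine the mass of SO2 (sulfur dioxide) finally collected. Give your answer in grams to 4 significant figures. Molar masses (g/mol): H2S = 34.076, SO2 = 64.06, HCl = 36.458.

58.10 g

Pure HCl = 208.0 × 0.8624 = 179.38 g.
n(HCl) = 179.38 / 36.458 = 4.9202 mol.
Step 1 (HCl:H2S = 2:1): theoretical n(H2S) = 2.4601 mol; at 63.13% yield, n(H2S) = 1.5530 mol.
Step 2 (H2S:SO2 = 2:2): theoretical n(SO2) = 1.5530 mol, so theoretical mass = 1.5530 × 64.06 = 99.488 g.
At 58.40% yield, actual mass of SO2 = 99.488 × 0.5840 = 58.101 g.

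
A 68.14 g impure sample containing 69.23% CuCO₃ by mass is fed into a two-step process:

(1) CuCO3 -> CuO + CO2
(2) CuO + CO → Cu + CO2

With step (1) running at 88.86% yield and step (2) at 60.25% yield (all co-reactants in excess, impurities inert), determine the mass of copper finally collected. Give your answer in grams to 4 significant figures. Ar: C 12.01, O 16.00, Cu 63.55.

12.99 g

Pure CuCO3 = 68.14 × 0.6923 = 47.173 g.
M(CuCO3) = 63.55 + 12.01 + 3(16.00) = 123.56 g/mol.
M(Cu) = 63.55 g/mol.
n(CuCO3) = 47.173 / 123.56 = 0.38178 mol.
Step 1 (CuCO3:CuO = 1:1): theoretical n(CuO) = 0.38178 mol; at 88.86% yield, n(CuO) = 0.33925 mol.
Step 2 (CuO:Cu = 1:1): theoretical n(Cu) = 0.33925 mol, so theoretical mass = 0.33925 × 63.55 = 21.560 g.
At 60.25% yield, actual mass of Cu = 21.560 × 0.6025 = 12.990 g.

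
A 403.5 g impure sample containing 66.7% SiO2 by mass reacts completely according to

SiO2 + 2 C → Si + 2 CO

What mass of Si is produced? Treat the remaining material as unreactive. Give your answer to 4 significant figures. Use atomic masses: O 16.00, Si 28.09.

125.8 g

Mass of pure SiO2 = 403.5 g × 0.667 = 269.13 g.
M(SiO2) = 28.09 + 2(16.00) = 60.09 g/mol.
M(Si) = 28.09 g/mol.
n(SiO2) = 269.13 g / 60.09 g/mol = 4.4789 mol.
From the equation the SiO2:Si mole ratio is 1:1, so n(Si) = 4.4789 × 1/1 = 4.4789 mol.
Mass of Si = 4.4789 mol × 28.09 g/mol = 125.81 g.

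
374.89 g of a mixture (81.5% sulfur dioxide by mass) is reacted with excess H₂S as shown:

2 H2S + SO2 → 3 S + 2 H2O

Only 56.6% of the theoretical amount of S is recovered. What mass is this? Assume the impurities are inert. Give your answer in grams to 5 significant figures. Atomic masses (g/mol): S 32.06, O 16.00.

259.64 g

Pure SO2 available = 374.89 g × 0.815 = 305.535 g.
M(SO2) = 32.06 + 2(16.00) = 64.06 g/mol.
M(S) = 32.06 g/mol.
n(SO2) = 305.535 g / 64.06 g/mol = 4.76952 mol.
From the equation the SO2:S mole ratio is 1:3, so n(S) = 4.76952 × 3/1 = 14.3086 mol.
Mass of S = 14.3086 mol × 32.06 g/mol = 458.732 g.
Actual mass collected = 458.732 g × 0.566 = 259.642 g.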